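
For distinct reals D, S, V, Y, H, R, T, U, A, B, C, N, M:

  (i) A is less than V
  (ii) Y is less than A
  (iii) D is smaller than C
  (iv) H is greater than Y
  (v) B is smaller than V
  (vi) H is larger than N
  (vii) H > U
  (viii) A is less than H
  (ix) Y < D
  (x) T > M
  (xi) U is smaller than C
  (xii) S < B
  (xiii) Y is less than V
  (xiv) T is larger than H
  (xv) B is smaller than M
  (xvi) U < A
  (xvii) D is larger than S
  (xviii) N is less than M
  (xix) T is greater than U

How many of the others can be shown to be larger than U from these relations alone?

5

From U the given relations immediately reach A, C, H, T.
From those, V — 5 in total.
Nothing else is reachable above U; 5 in all.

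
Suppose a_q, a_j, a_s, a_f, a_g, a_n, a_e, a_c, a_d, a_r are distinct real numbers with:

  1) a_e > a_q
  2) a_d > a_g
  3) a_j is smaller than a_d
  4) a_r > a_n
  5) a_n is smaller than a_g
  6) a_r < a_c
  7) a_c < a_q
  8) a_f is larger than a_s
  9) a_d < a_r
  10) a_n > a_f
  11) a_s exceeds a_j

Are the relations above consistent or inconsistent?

consistent

Every relation is compatible with a_j < a_s < a_f < a_n < a_g < a_d < a_r < a_c < a_q < a_e; the set is consistent.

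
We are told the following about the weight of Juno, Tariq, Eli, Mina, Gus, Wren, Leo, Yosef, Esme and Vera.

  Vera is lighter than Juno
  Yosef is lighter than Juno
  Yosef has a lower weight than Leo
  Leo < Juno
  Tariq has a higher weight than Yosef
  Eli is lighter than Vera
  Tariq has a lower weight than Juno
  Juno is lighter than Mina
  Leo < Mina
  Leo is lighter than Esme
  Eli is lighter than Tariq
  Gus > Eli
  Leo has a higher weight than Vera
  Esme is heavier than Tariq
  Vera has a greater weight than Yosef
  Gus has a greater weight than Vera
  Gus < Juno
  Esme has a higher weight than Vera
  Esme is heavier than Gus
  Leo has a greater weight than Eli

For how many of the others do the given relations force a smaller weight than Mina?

7

The elements the relations force below Mina are Eli, Yosef, Vera, Gus, Tariq, Leo, Juno — no chain reaches any other.
That is 7.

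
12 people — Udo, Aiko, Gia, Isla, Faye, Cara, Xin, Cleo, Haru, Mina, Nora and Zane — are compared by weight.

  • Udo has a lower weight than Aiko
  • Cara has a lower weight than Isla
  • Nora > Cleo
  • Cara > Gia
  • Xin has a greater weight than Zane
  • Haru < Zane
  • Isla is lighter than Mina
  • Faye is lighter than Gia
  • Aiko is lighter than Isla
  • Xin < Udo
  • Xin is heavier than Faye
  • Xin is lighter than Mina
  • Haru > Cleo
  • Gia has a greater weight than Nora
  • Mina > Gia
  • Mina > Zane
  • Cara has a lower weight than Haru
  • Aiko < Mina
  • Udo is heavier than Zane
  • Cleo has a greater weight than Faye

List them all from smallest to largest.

Faye < Cleo < Nora < Gia < Cara < Haru < Zane < Xin < Udo < Aiko < Isla < Mina

Nothing is placed below Faye, so it is least; from there Faye < Cleo; Cleo < Nora; Nora < Gia; Gia < Cara; Cara < Haru; Haru < Zane; Zane < Xin; Xin < Udo; Udo < Aiko; Aiko < Isla; Isla < Mina, each given directly.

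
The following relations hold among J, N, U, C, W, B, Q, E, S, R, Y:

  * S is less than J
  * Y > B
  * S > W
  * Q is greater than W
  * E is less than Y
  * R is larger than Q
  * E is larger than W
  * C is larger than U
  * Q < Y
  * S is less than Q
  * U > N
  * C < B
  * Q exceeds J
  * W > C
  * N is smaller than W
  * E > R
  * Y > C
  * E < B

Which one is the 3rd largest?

The consecutive relations fix a unique order: N < U < C < W < S < J < Q < R < E < B < Y.
The 3rd largest is E.

E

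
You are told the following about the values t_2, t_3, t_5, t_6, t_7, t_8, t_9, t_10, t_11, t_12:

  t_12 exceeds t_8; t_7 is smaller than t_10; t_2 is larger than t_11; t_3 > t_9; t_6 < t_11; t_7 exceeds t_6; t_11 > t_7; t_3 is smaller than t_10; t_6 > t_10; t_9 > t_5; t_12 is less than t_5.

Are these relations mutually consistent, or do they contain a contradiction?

We have t_7 < t_10 stated directly, yet also t_10 < t_6 < t_7 by chaining the others — so t_10 < t_7. Contradiction.

inconsistent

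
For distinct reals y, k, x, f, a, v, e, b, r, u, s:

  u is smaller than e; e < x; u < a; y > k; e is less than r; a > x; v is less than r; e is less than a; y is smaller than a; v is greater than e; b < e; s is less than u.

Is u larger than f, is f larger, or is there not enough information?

Following every chain through u: above u we get e, v, r, x, a; below u we get s.
f is not reached, and no chain runs the other way from f to u.
So the given relations leave the order of u and f undetermined.

undetermined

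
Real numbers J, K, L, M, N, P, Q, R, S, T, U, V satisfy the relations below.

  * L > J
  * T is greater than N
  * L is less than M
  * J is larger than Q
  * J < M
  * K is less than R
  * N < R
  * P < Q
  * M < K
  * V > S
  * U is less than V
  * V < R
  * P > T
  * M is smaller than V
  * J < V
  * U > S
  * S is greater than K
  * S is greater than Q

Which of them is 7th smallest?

M

Chaining the given pairs: N < T < P < Q < J < L < M < K < S < U < V < R.
Counting 7 from the smallest end gives M.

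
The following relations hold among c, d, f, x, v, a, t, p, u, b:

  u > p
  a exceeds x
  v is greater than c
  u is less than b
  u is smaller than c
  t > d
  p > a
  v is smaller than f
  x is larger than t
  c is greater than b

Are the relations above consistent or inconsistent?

The single ordering d < t < x < a < p < u < b < c < v < f satisfies every listed relation, so no contradiction arises.

consistent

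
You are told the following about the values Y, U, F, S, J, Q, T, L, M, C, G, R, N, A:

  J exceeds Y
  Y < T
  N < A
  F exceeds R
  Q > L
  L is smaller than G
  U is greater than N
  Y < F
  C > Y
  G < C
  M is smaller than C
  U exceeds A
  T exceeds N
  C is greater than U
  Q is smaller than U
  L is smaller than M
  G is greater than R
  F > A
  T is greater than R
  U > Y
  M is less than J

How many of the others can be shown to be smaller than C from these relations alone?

From C the given relations immediately reach M, Y, G, U.
From those, R, L, N, A, Q — 9 in total.
Nothing else is reachable below C; 9 in all.

9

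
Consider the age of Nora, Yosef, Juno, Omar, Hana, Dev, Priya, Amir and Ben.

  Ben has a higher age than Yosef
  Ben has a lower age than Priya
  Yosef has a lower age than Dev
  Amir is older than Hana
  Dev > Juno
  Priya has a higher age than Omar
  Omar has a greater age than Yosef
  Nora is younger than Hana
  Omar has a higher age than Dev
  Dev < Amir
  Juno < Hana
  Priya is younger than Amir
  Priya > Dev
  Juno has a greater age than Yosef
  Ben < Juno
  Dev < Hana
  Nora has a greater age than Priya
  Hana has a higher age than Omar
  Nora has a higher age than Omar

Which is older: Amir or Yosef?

Yosef < Ben and Ben < Juno give Yosef < Juno.
With Juno < Dev: Yosef < Ben < Juno < Dev.
Then Dev < Omar extends the chain to Omar.
With Omar < Priya: Yosef < Ben < Juno < Dev < Omar < Priya.
With Priya < Nora: Yosef < Ben < Juno < Dev < Omar < Priya < Nora.
With Nora < Hana: Yosef < Ben < Juno < Dev < Omar < Priya < Nora < Hana.
With Hana < Amir: Yosef < Ben < Juno < Dev < Omar < Priya < Nora < Hana < Amir.
So Yosef < Amir; Amir is the older of the two.

Amir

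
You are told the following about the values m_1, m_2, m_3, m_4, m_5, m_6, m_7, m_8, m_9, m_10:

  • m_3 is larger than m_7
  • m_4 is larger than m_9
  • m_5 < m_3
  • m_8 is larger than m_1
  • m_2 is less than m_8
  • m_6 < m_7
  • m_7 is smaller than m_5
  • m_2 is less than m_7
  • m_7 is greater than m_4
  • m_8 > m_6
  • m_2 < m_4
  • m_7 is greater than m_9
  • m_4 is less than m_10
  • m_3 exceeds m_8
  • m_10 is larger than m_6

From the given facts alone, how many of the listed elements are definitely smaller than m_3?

8

The elements the relations force below m_3 are m_9, m_6, m_2, m_4, m_7, m_1, m_5, m_8 — no chain reaches any other.
That is 8.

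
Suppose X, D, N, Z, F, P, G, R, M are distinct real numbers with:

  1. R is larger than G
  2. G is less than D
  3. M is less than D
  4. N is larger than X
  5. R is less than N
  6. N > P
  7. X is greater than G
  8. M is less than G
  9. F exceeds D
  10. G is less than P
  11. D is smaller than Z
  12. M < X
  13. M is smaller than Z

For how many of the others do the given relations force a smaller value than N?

From N the given relations immediately reach X, R, P.
From those, M, G — 5 in total.
Nothing else is reachable below N; 5 in all.

5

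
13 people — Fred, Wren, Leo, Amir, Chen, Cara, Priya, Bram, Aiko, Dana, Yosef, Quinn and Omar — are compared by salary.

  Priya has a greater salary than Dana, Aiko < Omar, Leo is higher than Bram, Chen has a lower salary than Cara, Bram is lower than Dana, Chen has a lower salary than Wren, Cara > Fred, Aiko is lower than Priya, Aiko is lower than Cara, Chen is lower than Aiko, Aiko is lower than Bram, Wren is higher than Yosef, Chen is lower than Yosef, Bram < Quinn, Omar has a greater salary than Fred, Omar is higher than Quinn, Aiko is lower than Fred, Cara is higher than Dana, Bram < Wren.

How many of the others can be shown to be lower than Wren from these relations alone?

The elements the relations force below Wren are Chen, Aiko, Bram, Yosef — no chain reaches any other.
That is 4.

4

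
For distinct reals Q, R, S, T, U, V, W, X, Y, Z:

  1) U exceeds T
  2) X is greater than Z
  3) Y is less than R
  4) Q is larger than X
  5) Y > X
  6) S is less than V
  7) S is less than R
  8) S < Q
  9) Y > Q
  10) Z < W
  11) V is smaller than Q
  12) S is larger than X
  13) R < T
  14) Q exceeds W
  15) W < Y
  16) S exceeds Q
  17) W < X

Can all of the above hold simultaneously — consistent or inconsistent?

Chaining the given relations yields S < V < Q, so S < Q. But one relation states Q < S. These cannot both hold.

inconsistent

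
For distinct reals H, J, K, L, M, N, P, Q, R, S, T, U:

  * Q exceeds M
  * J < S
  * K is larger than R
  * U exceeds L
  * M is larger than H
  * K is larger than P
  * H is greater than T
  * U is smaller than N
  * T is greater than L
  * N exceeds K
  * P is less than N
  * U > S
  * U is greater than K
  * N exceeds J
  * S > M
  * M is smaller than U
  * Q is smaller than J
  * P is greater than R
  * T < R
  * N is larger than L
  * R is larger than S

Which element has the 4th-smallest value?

Chaining the given pairs: L < T < H < M < Q < J < S < R < P < K < U < N.
Counting 4 from the smallest end gives M.

M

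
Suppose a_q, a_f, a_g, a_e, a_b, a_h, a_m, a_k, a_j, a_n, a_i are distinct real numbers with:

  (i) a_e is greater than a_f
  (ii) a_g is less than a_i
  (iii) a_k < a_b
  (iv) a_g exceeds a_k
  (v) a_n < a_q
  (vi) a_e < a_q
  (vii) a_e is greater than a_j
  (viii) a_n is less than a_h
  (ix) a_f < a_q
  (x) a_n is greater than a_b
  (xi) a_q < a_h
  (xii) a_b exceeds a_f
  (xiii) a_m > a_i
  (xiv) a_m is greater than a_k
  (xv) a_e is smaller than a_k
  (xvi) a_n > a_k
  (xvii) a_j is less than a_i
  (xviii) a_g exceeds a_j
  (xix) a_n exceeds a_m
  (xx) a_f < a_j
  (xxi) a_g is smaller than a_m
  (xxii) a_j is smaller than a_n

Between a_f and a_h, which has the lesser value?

a_f

a_f < a_e and a_e < a_k give a_f < a_k.
Then a_k < a_g extends the chain to a_g.
With a_g < a_i: a_f < a_e < a_k < a_g < a_i.
With a_i < a_m: a_f < a_e < a_k < a_g < a_i < a_m.
With a_m < a_n: a_f < a_e < a_k < a_g < a_i < a_m < a_n.
Then a_n < a_q extends the chain to a_q.
Then a_q < a_h extends the chain to a_h.
So a_f < a_h; a_f is the smaller of the two.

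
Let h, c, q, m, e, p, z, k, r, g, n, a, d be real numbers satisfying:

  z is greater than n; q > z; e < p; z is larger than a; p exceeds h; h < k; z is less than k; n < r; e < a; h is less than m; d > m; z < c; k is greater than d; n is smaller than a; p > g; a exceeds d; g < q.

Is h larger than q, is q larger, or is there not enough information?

q

h < m and m < d give h < d.
With d < a: h < m < d < a.
With a < z: h < m < d < a < z.
Then z < q extends the chain to q.
So q is larger.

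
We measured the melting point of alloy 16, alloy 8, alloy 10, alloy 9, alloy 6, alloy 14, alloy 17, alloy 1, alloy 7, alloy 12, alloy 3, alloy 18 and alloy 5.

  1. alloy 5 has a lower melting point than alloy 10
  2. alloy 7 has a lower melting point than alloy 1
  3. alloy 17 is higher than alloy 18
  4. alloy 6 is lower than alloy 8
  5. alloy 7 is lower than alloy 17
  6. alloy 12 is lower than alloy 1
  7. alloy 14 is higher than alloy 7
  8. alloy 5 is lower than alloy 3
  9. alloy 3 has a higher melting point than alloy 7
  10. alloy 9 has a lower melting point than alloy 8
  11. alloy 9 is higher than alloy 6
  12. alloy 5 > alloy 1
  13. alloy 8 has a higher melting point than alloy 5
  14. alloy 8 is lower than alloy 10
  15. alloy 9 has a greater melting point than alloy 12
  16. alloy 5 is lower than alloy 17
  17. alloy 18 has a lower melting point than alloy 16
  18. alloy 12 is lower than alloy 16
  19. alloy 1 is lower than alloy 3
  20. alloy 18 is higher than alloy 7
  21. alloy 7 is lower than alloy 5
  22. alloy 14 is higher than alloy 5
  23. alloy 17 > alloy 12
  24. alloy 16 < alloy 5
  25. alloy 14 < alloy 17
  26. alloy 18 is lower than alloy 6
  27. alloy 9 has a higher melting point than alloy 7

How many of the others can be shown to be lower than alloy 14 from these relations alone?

6

The elements the relations force below alloy 14 are alloy 12, alloy 7, alloy 1, alloy 18, alloy 16, alloy 5 — no chain reaches any other.
That is 6.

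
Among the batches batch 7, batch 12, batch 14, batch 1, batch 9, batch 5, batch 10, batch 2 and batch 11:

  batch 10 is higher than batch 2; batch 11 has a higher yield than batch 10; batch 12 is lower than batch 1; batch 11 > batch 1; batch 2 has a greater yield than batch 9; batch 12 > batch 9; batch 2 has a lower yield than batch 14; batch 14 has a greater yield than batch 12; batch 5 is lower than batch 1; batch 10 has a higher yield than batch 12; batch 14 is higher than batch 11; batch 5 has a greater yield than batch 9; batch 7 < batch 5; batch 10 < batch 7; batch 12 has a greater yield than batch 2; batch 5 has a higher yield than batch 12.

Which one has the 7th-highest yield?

The consecutive relations fix a unique order: batch 9 < batch 2 < batch 12 < batch 10 < batch 7 < batch 5 < batch 1 < batch 11 < batch 14.
The 7th largest is batch 12.

batch 12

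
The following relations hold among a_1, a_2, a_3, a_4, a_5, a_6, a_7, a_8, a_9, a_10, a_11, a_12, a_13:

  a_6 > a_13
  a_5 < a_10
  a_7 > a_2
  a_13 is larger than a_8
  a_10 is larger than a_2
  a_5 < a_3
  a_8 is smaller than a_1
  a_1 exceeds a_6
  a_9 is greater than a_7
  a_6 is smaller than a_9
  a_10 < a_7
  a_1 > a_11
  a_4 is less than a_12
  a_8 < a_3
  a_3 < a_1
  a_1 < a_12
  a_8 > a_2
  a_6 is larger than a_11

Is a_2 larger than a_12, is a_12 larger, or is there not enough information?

a_12

a_2 < a_8 and a_8 < a_13 give a_2 < a_13.
With a_13 < a_6: a_2 < a_8 < a_13 < a_6.
With a_6 < a_1: a_2 < a_8 < a_13 < a_6 < a_1.
Then a_1 < a_12 extends the chain to a_12.
So a_12 is larger.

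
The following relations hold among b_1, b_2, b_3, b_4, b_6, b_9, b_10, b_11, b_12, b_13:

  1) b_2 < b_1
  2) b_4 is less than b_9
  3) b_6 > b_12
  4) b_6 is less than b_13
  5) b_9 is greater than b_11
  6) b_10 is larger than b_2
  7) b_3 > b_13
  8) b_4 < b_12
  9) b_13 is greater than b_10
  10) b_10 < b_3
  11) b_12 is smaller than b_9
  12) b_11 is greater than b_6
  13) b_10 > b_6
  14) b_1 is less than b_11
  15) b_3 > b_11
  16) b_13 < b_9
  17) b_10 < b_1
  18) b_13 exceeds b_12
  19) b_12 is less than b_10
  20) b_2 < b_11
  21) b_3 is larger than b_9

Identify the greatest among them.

b_3

b_2 is not greatest since b_2 < b_11; b_4 is not greatest since b_4 < b_12; b_12 is not greatest since b_12 < b_13; b_6 is not greatest since b_6 < b_10; b_10 is not greatest since b_10 < b_3; b_13 is not greatest since b_13 < b_3; b_1 is not greatest since b_1 < b_11; b_11 is not greatest since b_11 < b_3; b_9 is not greatest since b_9 < b_3.
Only b_3 has nothing above it, so b_3 is the greatest.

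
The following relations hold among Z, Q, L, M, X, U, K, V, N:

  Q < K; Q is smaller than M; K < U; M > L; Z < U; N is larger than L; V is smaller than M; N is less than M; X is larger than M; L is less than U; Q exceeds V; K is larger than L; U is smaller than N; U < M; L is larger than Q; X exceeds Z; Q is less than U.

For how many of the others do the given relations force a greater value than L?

5

The elements the relations force above L are K, U, N, M, X — no chain reaches any other.
That is 5.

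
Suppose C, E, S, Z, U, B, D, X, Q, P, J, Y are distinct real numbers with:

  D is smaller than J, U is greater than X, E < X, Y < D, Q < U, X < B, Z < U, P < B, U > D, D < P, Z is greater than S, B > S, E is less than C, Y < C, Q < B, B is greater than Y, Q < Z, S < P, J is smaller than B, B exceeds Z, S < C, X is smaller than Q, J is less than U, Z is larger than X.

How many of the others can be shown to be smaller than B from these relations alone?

9

From B the given relations immediately reach S, X, Y, P, Q, J, Z.
From those, E, D — 9 in total.
No other element is forced below B by the given relations, so the count is 9.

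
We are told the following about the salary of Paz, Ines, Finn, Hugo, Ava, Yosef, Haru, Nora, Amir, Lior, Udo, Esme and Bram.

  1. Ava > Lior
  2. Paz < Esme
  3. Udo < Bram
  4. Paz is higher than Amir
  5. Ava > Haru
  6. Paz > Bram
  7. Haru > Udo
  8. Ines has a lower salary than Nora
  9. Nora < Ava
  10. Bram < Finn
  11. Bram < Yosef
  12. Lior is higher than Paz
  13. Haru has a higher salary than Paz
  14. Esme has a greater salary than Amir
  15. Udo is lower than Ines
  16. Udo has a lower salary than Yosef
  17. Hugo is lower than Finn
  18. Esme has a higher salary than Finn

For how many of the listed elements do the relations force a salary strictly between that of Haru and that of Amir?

The relations place Amir below Haru. An element lies strictly between them when it is forced above Amir and also forced below Haru.
Above Amir: {Paz, Lior, Esme, Ava}. Below Haru: {Udo, Bram, Paz}.
Intersection: {Paz} — 1.

1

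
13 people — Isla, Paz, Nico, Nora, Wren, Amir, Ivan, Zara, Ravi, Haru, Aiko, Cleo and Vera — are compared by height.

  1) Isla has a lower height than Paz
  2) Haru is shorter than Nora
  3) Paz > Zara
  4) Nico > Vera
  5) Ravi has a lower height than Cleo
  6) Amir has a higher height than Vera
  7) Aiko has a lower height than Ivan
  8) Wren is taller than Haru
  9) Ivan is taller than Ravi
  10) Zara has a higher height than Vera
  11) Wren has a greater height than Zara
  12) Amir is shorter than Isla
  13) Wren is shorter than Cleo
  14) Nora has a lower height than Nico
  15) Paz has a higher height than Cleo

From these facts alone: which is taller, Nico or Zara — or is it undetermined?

Following every chain through Zara: above Zara we get Wren, Cleo, Paz; below Zara we get Vera.
Nico is not reached, and no chain runs the other way from Nico to Zara.
So the given relations leave the order of Zara and Nico undetermined.

undetermined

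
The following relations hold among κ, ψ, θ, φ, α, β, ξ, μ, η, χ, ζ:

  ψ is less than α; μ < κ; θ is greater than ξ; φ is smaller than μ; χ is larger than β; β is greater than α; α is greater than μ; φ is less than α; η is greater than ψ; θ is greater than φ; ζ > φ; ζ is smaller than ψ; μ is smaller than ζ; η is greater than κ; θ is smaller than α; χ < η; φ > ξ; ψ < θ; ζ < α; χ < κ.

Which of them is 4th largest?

β

The consecutive relations fix a unique order: ξ < φ < μ < ζ < ψ < θ < α < β < χ < κ < η.
Counting 4 from the largest end gives β.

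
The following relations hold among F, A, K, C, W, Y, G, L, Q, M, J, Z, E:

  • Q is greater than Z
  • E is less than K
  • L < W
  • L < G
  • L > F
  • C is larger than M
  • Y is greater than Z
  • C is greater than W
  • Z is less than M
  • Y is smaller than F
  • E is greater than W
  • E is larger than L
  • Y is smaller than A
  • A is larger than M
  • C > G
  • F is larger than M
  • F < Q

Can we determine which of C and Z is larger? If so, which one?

C

Link the given pairs in sequence: Z < Y; Y < F; F < L; L < G; G < C.
Chaining these gives Z < Y < F < L < G < C.
So C is larger.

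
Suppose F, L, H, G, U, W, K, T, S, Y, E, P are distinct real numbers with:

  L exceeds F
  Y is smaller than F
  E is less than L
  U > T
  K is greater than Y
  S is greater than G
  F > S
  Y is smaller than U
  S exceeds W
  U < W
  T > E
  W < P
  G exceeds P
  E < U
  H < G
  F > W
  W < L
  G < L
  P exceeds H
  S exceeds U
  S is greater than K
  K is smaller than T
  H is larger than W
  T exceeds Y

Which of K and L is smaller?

K

K < T and T < U give K < U.
Then U < W extends the chain to W.
With W < H: K < T < U < W < H.
With H < P: K < T < U < W < H < P.
Then P < G extends the chain to G.
Then G < S extends the chain to S.
Then S < F extends the chain to F.
Then F < L extends the chain to L.
So K < L; K is the smaller of the two.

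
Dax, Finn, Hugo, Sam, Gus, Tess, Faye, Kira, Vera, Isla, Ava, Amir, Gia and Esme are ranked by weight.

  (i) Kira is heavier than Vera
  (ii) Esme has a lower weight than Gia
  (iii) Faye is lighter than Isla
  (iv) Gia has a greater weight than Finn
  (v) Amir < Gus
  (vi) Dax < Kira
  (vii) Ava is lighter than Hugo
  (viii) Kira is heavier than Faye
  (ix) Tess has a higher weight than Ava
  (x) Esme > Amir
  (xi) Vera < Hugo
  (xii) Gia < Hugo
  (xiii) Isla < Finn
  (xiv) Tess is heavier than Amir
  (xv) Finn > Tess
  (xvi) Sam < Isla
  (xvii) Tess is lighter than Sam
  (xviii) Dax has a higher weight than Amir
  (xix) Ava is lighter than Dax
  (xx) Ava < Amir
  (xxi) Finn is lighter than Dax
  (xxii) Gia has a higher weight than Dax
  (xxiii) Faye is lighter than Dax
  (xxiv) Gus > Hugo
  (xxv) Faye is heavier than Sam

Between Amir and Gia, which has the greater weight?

Gia

Amir < Tess and Tess < Sam give Amir < Sam.
Then Sam < Faye extends the chain to Faye.
With Faye < Isla: Amir < Tess < Sam < Faye < Isla.
Then Isla < Finn extends the chain to Finn.
Then Finn < Dax extends the chain to Dax.
With Dax < Gia: Amir < Tess < Sam < Faye < Isla < Finn < Dax < Gia.
So Amir < Gia; Gia is the heavier of the two.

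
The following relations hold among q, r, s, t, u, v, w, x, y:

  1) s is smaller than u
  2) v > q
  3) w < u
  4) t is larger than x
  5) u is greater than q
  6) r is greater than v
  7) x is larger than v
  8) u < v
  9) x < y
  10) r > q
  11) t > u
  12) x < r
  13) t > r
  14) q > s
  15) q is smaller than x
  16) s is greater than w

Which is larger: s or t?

s < q < v < x < r < t, by transitivity through q, v, x, r.
So s < t; t is the larger of the two.

t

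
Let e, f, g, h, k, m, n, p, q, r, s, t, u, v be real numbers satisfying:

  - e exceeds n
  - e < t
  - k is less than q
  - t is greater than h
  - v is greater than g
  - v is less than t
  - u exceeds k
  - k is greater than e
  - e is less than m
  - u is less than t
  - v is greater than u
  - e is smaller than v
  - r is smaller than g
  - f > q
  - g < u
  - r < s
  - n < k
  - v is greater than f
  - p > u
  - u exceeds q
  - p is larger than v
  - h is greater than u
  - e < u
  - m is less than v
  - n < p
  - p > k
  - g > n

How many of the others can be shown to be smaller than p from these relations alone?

10

Directly below p: n, k, u, v.
One step further: e, m, q, f, g (9 so far).
One step further: r (10 so far).
No other element is forced below p by the given relations, so the count is 10.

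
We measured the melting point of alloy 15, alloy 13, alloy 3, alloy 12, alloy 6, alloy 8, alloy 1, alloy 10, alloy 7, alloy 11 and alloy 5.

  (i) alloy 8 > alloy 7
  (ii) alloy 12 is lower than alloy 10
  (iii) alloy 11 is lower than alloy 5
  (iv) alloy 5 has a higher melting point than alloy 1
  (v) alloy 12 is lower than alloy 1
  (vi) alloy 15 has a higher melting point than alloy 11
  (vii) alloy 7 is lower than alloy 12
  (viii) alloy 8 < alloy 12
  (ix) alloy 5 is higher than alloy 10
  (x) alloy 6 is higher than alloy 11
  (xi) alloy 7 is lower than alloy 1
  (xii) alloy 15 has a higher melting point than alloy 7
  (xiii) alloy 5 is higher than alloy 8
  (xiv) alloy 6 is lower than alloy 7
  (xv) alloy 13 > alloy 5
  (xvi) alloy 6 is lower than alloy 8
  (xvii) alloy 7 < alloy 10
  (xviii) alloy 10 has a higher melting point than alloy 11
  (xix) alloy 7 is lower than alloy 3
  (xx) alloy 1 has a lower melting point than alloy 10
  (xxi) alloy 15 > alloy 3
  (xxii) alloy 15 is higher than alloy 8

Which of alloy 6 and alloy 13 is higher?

alloy 13

alloy 6 < alloy 8 and alloy 8 < alloy 12 give alloy 6 < alloy 12.
Then alloy 12 < alloy 1 extends the chain to alloy 1.
Then alloy 1 < alloy 10 extends the chain to alloy 10.
Then alloy 10 < alloy 5 extends the chain to alloy 5.
With alloy 5 < alloy 13: alloy 6 < alloy 8 < alloy 12 < alloy 1 < alloy 10 < alloy 5 < alloy 13.
So alloy 6 < alloy 13; alloy 13 is the higher of the two.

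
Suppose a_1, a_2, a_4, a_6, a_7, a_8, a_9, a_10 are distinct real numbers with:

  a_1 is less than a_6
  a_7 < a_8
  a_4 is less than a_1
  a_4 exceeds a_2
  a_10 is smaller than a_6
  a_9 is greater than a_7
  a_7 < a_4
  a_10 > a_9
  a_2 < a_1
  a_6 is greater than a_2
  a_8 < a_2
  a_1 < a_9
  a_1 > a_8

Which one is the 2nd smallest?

a_8

Chaining the given pairs: a_7 < a_8 < a_2 < a_4 < a_1 < a_9 < a_10 < a_6.
The 2nd smallest is a_8.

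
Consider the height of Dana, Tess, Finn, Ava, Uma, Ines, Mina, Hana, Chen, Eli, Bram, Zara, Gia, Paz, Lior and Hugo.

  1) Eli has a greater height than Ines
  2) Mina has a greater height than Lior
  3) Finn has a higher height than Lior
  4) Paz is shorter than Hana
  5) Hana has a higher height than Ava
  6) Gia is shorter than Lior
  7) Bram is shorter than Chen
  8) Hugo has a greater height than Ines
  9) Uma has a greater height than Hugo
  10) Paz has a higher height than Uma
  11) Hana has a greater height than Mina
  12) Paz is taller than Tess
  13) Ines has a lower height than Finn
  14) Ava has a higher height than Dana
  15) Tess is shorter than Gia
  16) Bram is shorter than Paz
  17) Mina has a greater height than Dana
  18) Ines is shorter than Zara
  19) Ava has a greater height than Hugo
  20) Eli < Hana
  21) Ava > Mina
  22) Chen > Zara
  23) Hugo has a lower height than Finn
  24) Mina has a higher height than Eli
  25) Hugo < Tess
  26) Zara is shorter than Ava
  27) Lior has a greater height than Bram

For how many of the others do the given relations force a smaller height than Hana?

13

The elements the relations force below Hana are Ines, Dana, Hugo, Tess, Gia, Eli, Bram, Lior, Uma, Zara, Mina, Ava, Paz — no chain reaches any other.
That is 13.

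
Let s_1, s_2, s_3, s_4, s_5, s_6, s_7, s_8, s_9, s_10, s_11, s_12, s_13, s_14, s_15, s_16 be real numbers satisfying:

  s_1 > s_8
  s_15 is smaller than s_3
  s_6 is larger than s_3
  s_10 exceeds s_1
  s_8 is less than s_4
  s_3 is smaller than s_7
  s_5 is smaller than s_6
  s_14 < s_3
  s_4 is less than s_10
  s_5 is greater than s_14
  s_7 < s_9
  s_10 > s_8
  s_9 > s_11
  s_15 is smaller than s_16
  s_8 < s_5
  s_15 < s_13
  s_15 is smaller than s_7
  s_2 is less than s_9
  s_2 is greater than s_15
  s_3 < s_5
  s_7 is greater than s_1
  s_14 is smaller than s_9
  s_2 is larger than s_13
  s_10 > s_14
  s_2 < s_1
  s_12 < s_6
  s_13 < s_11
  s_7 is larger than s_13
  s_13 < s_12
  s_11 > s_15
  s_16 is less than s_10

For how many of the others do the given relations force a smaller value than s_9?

9

From s_9 the given relations immediately reach s_14, s_2, s_11, s_7.
From those, s_15, s_13, s_3, s_1 — 8 in total.
From those, s_8 — 9 in total.
Nothing else is reachable below s_9; 9 in all.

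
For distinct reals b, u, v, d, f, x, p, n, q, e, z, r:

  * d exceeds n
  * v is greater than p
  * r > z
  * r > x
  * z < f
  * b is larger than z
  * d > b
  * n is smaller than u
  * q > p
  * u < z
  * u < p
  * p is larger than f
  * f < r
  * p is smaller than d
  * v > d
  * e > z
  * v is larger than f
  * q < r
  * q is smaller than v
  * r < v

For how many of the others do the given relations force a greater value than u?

From u the given relations immediately reach z, p.
From those, f, b, e, q, d, r, v — 9 in total.
Nothing else is reachable above u; 9 in all.

9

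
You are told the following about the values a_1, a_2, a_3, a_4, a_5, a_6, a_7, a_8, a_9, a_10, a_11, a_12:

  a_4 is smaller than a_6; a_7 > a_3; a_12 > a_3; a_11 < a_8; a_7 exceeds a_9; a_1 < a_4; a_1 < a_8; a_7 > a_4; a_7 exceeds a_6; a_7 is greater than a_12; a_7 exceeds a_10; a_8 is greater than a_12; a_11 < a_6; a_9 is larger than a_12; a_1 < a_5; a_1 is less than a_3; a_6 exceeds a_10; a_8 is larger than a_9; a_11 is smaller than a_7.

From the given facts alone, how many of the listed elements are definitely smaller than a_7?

From a_7 the given relations immediately reach a_11, a_4, a_3, a_12, a_10, a_6, a_9.
From those, a_1 — 8 in total.
Nothing else is reachable below a_7; 8 in all.

8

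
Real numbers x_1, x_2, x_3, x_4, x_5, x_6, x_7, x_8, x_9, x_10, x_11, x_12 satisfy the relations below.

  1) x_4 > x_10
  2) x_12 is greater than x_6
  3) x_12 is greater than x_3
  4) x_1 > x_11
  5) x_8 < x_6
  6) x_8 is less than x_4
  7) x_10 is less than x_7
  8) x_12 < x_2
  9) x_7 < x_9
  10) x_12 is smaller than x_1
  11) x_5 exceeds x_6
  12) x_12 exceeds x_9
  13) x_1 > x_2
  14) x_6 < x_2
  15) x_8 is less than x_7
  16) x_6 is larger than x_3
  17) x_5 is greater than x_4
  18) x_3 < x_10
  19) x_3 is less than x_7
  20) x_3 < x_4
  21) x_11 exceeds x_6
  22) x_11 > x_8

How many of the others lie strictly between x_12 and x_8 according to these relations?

3

Chaining upward from x_8 reaches: x_6, x_7, x_4, x_9, x_11, x_2, x_1, x_5.
Chaining downward from x_12 reaches: x_3, x_6, x_10, x_7, x_9.
Strictly between x_8 and x_12 are those in both lists: x_6, x_7, x_9 — 3 elements.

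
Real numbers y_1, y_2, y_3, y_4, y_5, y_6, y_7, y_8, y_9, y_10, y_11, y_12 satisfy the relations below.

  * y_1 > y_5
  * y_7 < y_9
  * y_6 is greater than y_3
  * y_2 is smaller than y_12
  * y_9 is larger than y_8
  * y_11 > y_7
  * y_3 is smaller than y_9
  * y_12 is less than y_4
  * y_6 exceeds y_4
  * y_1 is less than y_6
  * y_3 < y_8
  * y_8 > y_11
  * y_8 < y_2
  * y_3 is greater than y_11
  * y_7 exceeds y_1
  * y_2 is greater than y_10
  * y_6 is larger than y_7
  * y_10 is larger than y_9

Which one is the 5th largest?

y_10

The consecutive relations fix a unique order: y_5 < y_1 < y_7 < y_11 < y_3 < y_8 < y_9 < y_10 < y_2 < y_12 < y_4 < y_6.
Counting 5 from the largest end gives y_10.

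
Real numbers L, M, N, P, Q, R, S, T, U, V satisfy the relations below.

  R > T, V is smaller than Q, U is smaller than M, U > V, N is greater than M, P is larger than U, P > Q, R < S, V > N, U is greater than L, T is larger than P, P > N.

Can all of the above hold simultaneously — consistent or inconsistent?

Chaining the given relations yields U < M < N < V, so U < V. But one relation states V < U. These cannot both hold.

inconsistent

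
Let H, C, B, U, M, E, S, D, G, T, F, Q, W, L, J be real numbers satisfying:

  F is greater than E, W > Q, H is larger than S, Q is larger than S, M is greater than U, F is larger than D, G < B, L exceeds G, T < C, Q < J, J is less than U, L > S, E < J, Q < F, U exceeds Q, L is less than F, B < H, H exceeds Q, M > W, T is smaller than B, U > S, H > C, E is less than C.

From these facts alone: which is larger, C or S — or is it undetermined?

undetermined

Following every chain through S: above S we get Q, J, L, W, F, U, M, H.
C is not reached, and no chain runs the other way from C to S.
So the given relations leave the order of S and C undetermined.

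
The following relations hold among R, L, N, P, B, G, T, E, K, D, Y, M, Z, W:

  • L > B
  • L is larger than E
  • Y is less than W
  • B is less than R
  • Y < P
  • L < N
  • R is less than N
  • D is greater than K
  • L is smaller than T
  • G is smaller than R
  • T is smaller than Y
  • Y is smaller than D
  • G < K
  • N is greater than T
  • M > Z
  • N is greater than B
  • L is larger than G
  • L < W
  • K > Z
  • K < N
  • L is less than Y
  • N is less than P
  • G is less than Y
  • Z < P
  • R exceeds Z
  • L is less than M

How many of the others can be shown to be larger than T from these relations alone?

From T the given relations immediately reach Y, N.
From those, W, D, P — 5 in total.
No other element is forced above T by the given relations, so the count is 5.

5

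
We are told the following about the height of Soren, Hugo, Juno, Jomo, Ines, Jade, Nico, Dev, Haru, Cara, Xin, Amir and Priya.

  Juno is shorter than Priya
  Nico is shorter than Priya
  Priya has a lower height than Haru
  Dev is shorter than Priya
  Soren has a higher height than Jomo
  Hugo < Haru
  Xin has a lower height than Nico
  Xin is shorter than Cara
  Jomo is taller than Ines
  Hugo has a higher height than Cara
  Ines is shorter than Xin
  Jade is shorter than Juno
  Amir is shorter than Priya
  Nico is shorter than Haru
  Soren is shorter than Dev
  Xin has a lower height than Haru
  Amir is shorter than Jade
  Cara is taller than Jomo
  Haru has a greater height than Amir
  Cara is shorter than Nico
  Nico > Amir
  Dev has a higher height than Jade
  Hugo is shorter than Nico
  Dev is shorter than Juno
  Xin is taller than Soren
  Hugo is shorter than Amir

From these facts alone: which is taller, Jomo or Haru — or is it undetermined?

The relevant relations are Jomo < Soren; Soren < Xin; Xin < Cara; Cara < Hugo; Hugo < Amir; Amir < Jade; Jade < Dev; Dev < Juno; Juno < Priya; Priya < Haru.
Chaining these gives Jomo < Soren < Xin < Cara < Hugo < Amir < Jade < Dev < Juno < Priya < Haru.
So Haru is taller.

Haru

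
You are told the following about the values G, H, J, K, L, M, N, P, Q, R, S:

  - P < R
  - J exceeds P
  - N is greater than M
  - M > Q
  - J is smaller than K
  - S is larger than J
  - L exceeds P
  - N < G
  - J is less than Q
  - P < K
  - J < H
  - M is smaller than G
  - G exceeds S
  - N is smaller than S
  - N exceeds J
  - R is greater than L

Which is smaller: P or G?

P

P < J and J < Q give P < Q.
With Q < M: P < J < Q < M.
Then M < N extends the chain to N.
Then N < S extends the chain to S.
With S < G: P < J < Q < M < N < S < G.
So P < G; P is the smaller of the two.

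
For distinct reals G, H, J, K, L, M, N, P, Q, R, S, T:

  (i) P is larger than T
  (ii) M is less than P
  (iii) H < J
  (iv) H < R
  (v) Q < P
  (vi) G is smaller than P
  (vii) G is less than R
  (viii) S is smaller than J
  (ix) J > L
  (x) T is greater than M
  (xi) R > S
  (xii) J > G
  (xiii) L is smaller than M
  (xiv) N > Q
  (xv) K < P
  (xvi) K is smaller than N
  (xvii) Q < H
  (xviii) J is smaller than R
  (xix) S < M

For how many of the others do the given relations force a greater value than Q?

The elements the relations force above Q are H, N, P, J, R — no chain reaches any other.
That is 5.

5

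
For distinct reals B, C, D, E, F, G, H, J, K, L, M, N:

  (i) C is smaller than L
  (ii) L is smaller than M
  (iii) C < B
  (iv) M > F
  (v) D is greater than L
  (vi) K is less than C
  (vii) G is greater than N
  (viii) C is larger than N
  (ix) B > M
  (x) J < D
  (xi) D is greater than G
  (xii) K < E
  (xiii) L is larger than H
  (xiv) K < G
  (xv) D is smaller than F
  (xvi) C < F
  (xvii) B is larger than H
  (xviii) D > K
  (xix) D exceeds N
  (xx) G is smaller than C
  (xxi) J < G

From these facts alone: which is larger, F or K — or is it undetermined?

Link the given pairs in sequence: K < G; G < C; C < L; L < D; D < F.
Chaining these gives K < G < C < L < D < F.
So F is larger.

F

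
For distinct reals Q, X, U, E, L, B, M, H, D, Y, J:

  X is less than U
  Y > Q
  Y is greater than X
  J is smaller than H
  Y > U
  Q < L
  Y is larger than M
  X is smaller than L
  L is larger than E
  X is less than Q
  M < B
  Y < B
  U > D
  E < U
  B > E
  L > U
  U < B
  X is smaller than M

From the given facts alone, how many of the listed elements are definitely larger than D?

Directly above D: U.
One step further: L, Y, B (4 so far).
Nothing else is reachable above D; 4 in all.

4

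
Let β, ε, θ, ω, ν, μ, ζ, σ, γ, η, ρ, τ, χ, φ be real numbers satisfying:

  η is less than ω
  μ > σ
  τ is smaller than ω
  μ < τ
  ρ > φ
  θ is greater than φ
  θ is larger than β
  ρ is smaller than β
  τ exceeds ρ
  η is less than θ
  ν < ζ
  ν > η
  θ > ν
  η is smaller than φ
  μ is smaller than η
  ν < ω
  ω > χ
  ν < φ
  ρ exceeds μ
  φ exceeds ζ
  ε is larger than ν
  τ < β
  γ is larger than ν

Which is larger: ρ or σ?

σ < μ < η < ν < ζ < φ < ρ, by transitivity through μ, η, ν, ζ, φ.
So σ < ρ; ρ is the larger of the two.

ρ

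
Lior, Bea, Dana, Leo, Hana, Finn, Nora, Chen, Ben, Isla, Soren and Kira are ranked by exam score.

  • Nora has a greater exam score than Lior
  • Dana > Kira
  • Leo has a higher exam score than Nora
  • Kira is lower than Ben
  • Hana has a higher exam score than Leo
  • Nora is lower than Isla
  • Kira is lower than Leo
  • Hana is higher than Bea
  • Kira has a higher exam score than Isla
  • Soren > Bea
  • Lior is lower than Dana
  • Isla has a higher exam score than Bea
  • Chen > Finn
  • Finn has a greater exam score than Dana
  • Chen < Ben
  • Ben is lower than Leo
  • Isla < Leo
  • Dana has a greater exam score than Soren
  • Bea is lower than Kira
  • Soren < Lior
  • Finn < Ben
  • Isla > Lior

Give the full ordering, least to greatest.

Bea < Soren < Lior < Nora < Isla < Kira < Dana < Finn < Chen < Ben < Leo < Hana

Nothing is placed below Bea, so it is least; from there Bea < Soren; Soren < Lior; Lior < Nora; Nora < Isla; Isla < Kira; Kira < Dana; Dana < Finn; Finn < Chen; Chen < Ben; Ben < Leo; Leo < Hana, each given directly.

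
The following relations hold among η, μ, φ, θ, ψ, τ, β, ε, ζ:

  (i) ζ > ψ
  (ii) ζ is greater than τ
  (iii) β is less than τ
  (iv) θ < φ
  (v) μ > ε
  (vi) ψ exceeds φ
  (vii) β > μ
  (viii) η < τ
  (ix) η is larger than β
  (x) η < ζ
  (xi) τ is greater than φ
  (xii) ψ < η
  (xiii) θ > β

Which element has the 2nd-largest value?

τ

Chaining the given pairs: ε < μ < β < θ < φ < ψ < η < τ < ζ.
Counting 2 from the largest end gives τ.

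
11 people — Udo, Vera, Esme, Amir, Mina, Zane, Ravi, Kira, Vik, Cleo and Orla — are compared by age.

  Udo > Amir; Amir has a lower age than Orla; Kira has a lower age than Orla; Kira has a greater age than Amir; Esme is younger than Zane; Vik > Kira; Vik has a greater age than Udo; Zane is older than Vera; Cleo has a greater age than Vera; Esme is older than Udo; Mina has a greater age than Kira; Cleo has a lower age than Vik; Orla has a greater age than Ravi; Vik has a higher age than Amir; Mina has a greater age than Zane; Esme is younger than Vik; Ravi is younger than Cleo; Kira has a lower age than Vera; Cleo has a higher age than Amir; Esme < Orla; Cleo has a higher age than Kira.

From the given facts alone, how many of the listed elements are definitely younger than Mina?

6

From Mina the given relations immediately reach Kira, Zane.
From those, Amir, Esme, Vera — 5 in total.
From those, Udo — 6 in total.
No other element is forced below Mina by the given relations, so the count is 6.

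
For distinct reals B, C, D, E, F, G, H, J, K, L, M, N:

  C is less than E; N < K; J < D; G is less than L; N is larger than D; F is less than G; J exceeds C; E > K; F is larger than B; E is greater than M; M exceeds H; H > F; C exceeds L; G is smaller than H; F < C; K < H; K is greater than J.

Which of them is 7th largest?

J

Chaining the given pairs: B < F < G < L < C < J < D < N < K < H < M < E.
The 7th largest is J.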